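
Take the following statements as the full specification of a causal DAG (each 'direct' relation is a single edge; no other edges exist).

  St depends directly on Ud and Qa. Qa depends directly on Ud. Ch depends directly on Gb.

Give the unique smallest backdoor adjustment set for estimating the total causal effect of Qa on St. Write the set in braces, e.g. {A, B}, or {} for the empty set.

{Ud}

Variables eligible for adjustment (non-descendants of Qa, excluding Qa and St): {Ch, Gb, Ud}.
Backdoor paths from Qa to St:
  P1: Qa <- Ud -> St
The empty set is not sufficient: P1 (Qa <- Ud -> St) has no collider blocking it and no conditioned non-collider, so it is open.
Try {Ud}:
  P1: blocked at fork node Ud ∈ conditioning set.
{Ud} contains no descendant of Qa and blocks every backdoor path.
No other singleton works — e.g. {Gb} leaves P1 open — so {Ud} is the unique smallest valid adjustment set.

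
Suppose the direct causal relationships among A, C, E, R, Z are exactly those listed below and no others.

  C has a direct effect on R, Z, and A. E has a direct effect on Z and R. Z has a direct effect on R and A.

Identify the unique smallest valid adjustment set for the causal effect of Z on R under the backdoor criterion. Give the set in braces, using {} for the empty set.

Variables eligible for adjustment (non-descendants of Z, excluding Z and R): {C, E}.
Backdoor paths from Z to R:
  P1: Z <- C -> R
  P2: Z <- E -> R
The empty set is not sufficient: P1 (Z <- C -> R) has no collider blocking it and no conditioned non-collider, so it is open.
Try {C, E}:
  P1: blocked at fork node C ∈ conditioning set.
  P2: blocked at fork node E ∈ conditioning set.
{C, E} contains no descendant of Z and blocks every backdoor path.
Every element of {C, E} is needed (dropping C leaves P1 open; dropping E leaves P2 open), so no proper subset is valid.
Among all size-2 subsets of the eligible variables, only {C, E} blocks every backdoor path, so it is the unique smallest valid adjustment set.

{C, E}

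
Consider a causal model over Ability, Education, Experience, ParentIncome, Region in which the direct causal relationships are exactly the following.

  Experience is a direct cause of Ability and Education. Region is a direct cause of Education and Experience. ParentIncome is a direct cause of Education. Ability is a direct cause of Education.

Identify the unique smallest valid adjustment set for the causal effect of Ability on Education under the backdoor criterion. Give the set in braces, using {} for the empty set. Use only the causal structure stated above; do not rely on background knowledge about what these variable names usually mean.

Variables eligible for adjustment (non-descendants of Ability, excluding Ability and Education): {Experience, ParentIncome, Region}.
Backdoor paths from Ability to Education:
  P1: Ability <- Experience <- Region -> Education
  P2: Ability <- Experience -> Education
The empty set is not sufficient: P1 (Ability <- Experience <- Region -> Education) has no collider blocking it and no conditioned non-collider, so it is open.
Try {Experience}:
  P1: blocked at chain node Experience ∈ conditioning set.
  P2: blocked at fork node Experience ∈ conditioning set.
{Experience} contains no descendant of Ability and blocks every backdoor path.
No other singleton works — e.g. {Region} leaves P2 open — so {Experience} is the unique smallest valid adjustment set.

{Experience}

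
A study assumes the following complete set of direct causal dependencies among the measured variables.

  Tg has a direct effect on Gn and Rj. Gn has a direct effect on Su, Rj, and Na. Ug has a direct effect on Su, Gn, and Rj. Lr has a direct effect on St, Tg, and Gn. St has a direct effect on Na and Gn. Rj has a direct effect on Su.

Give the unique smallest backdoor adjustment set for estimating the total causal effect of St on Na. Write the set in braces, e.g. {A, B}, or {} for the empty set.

Variables eligible for adjustment (non-descendants of St, excluding St and Na): {Lr, Tg, Ug}.
Backdoor paths from St to Na:
  P1: St <- Lr -> Tg -> Gn -> Na
  P2: St <- Lr -> Tg -> Rj <- Ug -> Gn -> Na
  P3: St <- Lr -> Tg -> Rj <- Ug -> Su <- Gn -> Na
  P4: St <- Lr -> Tg -> Rj <- Gn -> Na
  P5: St <- Lr -> Tg -> Rj -> Su <- Ug -> Gn -> Na
  P6: St <- Lr -> Tg -> Rj -> Su <- Gn -> Na
  P7: St <- Lr -> Gn -> Na
The empty set is not sufficient: P1 (St <- Lr -> Tg -> Gn -> Na) has no collider blocking it and no conditioned non-collider, so it is open.
Try {Lr}:
  P1: blocked at fork node Lr ∈ conditioning set.
  P2: blocked at fork node Lr ∈ conditioning set.
  P3: blocked at fork node Lr ∈ conditioning set.
  P4: blocked at fork node Lr ∈ conditioning set.
  P5: blocked at fork node Lr ∈ conditioning set.
  P6: blocked at fork node Lr ∈ conditioning set.
  P7: blocked at fork node Lr ∈ conditioning set.
{Lr} contains no descendant of St and blocks every backdoor path.
No other singleton works — e.g. {Ug} leaves P1 open — so {Lr} is the unique smallest valid adjustment set.

{Lr}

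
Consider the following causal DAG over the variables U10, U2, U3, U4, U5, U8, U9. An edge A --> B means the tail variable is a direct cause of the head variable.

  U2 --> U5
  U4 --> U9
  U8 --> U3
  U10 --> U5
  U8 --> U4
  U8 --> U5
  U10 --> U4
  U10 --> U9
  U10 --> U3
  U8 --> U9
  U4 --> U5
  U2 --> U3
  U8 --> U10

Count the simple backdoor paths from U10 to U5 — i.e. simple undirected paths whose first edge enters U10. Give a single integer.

A backdoor path from U10 to U5 is any simple undirected path whose first edge points into U10 (i.e. leaves U10 via a parent).
Parents of U10: {U8}.
Enumerating:
  P1: U10 <- U8 -> U3 <- U2 -> U5
  P2: U10 <- U8 -> U4 -> U5
  P3: U10 <- U8 -> U5
  P4: U10 <- U8 -> U9 <- U4 -> U5
That exhausts the simple backdoor paths. Count: 4.

4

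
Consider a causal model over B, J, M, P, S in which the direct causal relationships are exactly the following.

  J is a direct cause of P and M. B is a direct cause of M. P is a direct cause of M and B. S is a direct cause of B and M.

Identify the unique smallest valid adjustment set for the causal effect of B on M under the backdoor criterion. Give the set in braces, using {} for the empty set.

{P, S}

Variables eligible for adjustment (non-descendants of B, excluding B and M): {J, P, S}.
Backdoor paths from B to M:
  P1: B <- S -> M
  P2: B <- P <- J -> M
  P3: B <- P -> M
The empty set is not sufficient: P1 (B <- S -> M) has no collider blocking it and no conditioned non-collider, so it is open.
Try {P, S}:
  P1: blocked at fork node S ∈ conditioning set.
  P2: blocked at chain node P ∈ conditioning set.
  P3: blocked at fork node P ∈ conditioning set.
{P, S} contains no descendant of B and blocks every backdoor path.
Every element of {P, S} is needed (dropping P leaves P2 open; dropping S leaves P1 open), so no proper subset is valid.
Among all size-2 subsets of the eligible variables, only {P, S} blocks every backdoor path, so it is the unique smallest valid adjustment set.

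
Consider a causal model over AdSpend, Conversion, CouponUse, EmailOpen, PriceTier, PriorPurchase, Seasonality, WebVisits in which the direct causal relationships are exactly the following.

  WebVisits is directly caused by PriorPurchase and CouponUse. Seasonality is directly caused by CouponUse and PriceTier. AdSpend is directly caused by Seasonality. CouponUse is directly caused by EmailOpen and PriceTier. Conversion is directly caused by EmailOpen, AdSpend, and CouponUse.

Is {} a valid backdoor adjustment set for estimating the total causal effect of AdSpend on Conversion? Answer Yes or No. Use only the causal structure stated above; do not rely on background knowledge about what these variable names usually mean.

Backdoor paths from AdSpend to Conversion (paths whose first edge points into AdSpend):
  P1: AdSpend <- Seasonality <- PriceTier -> CouponUse <- EmailOpen -> Conversion
  P2: AdSpend <- Seasonality <- PriceTier -> CouponUse -> Conversion
  P3: AdSpend <- Seasonality <- CouponUse <- EmailOpen -> Conversion
  P4: AdSpend <- Seasonality <- CouponUse -> Conversion
Condition 1 (no descendant of AdSpend in the set): holds — descendants of AdSpend are {Conversion}; none are in {}.
Condition 2 (every backdoor path blocked by {}):
  P1: blocked at collider CouponUse (neither it nor any descendant is in the conditioning set).
  P2: open — no interior node is in the conditioning set.
  P3: open — no interior node is in the conditioning set.
  P4: open — no interior node is in the conditioning set.
{} does not satisfy the backdoor criterion.

No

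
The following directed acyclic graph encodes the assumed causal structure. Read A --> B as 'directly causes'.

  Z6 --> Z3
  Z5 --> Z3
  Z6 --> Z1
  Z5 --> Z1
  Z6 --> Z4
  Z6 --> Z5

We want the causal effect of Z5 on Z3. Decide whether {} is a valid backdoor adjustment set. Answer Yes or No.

No

Backdoor paths from Z5 to Z3 (paths whose first edge points into Z5):
  P1: Z5 <- Z6 -> Z3
Condition 1 (no descendant of Z5 in the set): holds — descendants of Z5 are {Z1, Z3}; none are in {}.
Condition 2 (every backdoor path blocked by {}):
  P1: open — no interior node is in the conditioning set.
{} does not satisfy the backdoor criterion.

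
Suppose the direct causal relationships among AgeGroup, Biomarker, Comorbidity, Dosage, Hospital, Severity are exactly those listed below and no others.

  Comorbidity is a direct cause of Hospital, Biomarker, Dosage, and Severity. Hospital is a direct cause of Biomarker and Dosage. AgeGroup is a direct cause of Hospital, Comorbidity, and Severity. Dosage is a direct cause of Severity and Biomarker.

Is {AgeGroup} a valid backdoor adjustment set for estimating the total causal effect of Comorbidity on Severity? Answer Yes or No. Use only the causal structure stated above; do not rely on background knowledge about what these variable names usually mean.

Yes

Backdoor paths from Comorbidity to Severity (paths whose first edge points into Comorbidity):
  P1: Comorbidity <- AgeGroup -> Hospital -> Dosage -> Severity
  P2: Comorbidity <- AgeGroup -> Hospital -> Biomarker <- Dosage -> Severity
  P3: Comorbidity <- AgeGroup -> Severity
Condition 1 (no descendant of Comorbidity in the set): holds — descendants of Comorbidity are {Biomarker, Dosage, Hospital, Severity}; none are in {AgeGroup}.
Condition 2 (every backdoor path blocked by {AgeGroup}):
  P1: blocked at fork node AgeGroup ∈ conditioning set.
  P2: blocked at fork node AgeGroup ∈ conditioning set.
  P3: blocked at fork node AgeGroup ∈ conditioning set.
{AgeGroup} satisfies the backdoor criterion.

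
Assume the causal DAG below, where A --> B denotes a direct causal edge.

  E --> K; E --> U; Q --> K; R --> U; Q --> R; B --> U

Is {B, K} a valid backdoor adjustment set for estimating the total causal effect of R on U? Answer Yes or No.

Backdoor paths from R to U (paths whose first edge points into R):
  P1: R <- Q -> K <- E -> U
Condition 1 (no descendant of R in the set): holds — descendants of R are {U}; none are in {B, K}.
Condition 2 (every backdoor path blocked by {B, K}):
  P1: open — collider(s) K are conditioned on (or have a conditioned descendant) and no non-collider on the path is in the set.
{B, K} does not satisfy the backdoor criterion.

No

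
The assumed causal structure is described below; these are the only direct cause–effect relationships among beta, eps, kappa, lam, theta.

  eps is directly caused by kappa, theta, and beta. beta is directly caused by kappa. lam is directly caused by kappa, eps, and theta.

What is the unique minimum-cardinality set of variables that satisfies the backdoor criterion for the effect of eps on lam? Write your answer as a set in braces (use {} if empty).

{kappa, theta}

Variables eligible for adjustment (non-descendants of eps, excluding eps and lam): {beta, kappa, theta}.
Backdoor paths from eps to lam:
  P1: eps <- theta -> lam
  P2: eps <- kappa -> lam
  P3: eps <- beta <- kappa -> lam
The empty set is not sufficient: P1 (eps <- theta -> lam) has no collider blocking it and no conditioned non-collider, so it is open.
Try {kappa, theta}:
  P1: blocked at fork node theta ∈ conditioning set.
  P2: blocked at fork node kappa ∈ conditioning set.
  P3: blocked at fork node kappa ∈ conditioning set.
{kappa, theta} contains no descendant of eps and blocks every backdoor path.
Every element of {kappa, theta} is needed (dropping kappa leaves P2 open; dropping theta leaves P1 open), so no proper subset is valid.
Among all size-2 subsets of the eligible variables, only {kappa, theta} blocks every backdoor path, so it is the unique smallest valid adjustment set.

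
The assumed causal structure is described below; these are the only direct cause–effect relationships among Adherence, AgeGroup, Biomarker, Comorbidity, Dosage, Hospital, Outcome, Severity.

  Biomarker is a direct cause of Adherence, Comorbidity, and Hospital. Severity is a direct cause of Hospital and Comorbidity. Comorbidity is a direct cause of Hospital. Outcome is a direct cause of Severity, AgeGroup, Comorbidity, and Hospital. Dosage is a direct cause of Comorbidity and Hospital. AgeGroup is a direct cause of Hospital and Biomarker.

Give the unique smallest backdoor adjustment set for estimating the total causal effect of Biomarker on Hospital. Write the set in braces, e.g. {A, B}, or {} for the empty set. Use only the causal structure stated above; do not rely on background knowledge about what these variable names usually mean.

Variables eligible for adjustment (non-descendants of Biomarker, excluding Biomarker and Hospital): {AgeGroup, Dosage, Outcome, Severity}.
Backdoor paths from Biomarker to Hospital:
  P1: Biomarker <- AgeGroup <- Outcome -> Severity -> Comorbidity <- Dosage -> Hospital
  P2: Biomarker <- AgeGroup <- Outcome -> Severity -> Comorbidity -> Hospital
  P3: Biomarker <- AgeGroup <- Outcome -> Severity -> Hospital
  P4: Biomarker <- AgeGroup <- Outcome -> Comorbidity <- Severity -> Hospital
  P5: Biomarker <- AgeGroup <- Outcome -> Comorbidity <- Dosage -> Hospital
  P6: Biomarker <- AgeGroup <- Outcome -> Comorbidity -> Hospital
  P7: Biomarker <- AgeGroup <- Outcome -> Hospital
  P8: Biomarker <- AgeGroup -> Hospital
The empty set is not sufficient: P2 (Biomarker <- AgeGroup <- Outcome -> Severity -> Comorbidity -> Hospital) has no collider blocking it and no conditioned non-collider, so it is open.
Try {AgeGroup}:
  P1: blocked at chain node AgeGroup ∈ conditioning set.
  P2: blocked at chain node AgeGroup ∈ conditioning set.
  P3: blocked at chain node AgeGroup ∈ conditioning set.
  P4: blocked at chain node AgeGroup ∈ conditioning set.
  P5: blocked at chain node AgeGroup ∈ conditioning set.
  P6: blocked at chain node AgeGroup ∈ conditioning set.
  P7: blocked at chain node AgeGroup ∈ conditioning set.
  P8: blocked at fork node AgeGroup ∈ conditioning set.
{AgeGroup} contains no descendant of Biomarker and blocks every backdoor path.
No other singleton works — e.g. {Outcome} leaves P8 open — so {AgeGroup} is the unique smallest valid adjustment set.

{AgeGroup}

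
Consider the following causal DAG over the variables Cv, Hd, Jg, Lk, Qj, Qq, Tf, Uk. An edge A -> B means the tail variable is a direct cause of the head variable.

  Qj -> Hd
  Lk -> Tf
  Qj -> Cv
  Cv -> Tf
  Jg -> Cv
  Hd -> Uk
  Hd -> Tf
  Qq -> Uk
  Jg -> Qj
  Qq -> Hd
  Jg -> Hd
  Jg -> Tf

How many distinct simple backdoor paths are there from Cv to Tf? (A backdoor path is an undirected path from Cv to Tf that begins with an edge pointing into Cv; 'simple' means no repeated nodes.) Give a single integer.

7

A backdoor path from Cv to Tf is any simple undirected path whose first edge points into Cv (i.e. leaves Cv via a parent).
Parents of Cv: {Jg, Qj}.
Enumerating:
  P1: Cv <- Jg -> Qj -> Hd -> Tf
  P2: Cv <- Jg -> Hd -> Tf
  P3: Cv <- Jg -> Tf
  P4: Cv <- Qj <- Jg -> Hd -> Tf
  P5: Cv <- Qj <- Jg -> Tf
  P6: Cv <- Qj -> Hd <- Jg -> Tf
  P7: Cv <- Qj -> Hd -> Tf
That exhausts the simple backdoor paths. Count: 7.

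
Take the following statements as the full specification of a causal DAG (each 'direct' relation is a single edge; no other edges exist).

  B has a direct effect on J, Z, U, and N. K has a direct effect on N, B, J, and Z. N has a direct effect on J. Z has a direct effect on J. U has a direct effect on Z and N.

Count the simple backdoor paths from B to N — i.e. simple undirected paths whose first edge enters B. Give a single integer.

5

A backdoor path from B to N is any simple undirected path whose first edge points into B (i.e. leaves B via a parent).
Parents of B: {K}.
Enumerating:
  P1: B <- K -> N
  P2: B <- K -> Z <- U -> N
  P3: B <- K -> Z -> J <- N
  P4: B <- K -> J <- N
  P5: B <- K -> J <- Z <- U -> N
That exhausts the simple backdoor paths. Count: 5.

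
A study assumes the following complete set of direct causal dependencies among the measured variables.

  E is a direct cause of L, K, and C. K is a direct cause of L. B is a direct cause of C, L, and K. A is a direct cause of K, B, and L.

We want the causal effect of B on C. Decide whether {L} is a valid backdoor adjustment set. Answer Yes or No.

No

Backdoor paths from B to C (paths whose first edge points into B):
  P1: B <- A -> K <- E -> C
  P2: B <- A -> K -> L <- E -> C
  P3: B <- A -> L <- E -> C
  P4: B <- A -> L <- K <- E -> C
Condition 1 (no descendant of B in the set): FAILS — L is a descendant of B.
Condition 2 (every backdoor path blocked by {L}):
  P1: open — collider(s) K are conditioned on (or have a conditioned descendant) and no non-collider on the path is in the set.
  P2: open — collider(s) L are conditioned on (or have a conditioned descendant) and no non-collider on the path is in the set.
  P3: open — collider(s) L are conditioned on (or have a conditioned descendant) and no non-collider on the path is in the set.
  P4: open — collider(s) L are conditioned on (or have a conditioned descendant) and no non-collider on the path is in the set.
{L} does not satisfy the backdoor criterion.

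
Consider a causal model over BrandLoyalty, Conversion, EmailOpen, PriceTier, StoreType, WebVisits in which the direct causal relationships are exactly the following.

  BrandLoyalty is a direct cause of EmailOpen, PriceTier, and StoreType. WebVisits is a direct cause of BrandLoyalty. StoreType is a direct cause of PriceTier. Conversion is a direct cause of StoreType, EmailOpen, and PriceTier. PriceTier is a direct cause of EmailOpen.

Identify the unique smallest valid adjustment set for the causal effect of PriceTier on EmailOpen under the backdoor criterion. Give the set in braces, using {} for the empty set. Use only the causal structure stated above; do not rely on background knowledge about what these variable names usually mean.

{BrandLoyalty, Conversion}

Variables eligible for adjustment (non-descendants of PriceTier, excluding PriceTier and EmailOpen): {BrandLoyalty, Conversion, StoreType, WebVisits}.
Backdoor paths from PriceTier to EmailOpen:
  P1: PriceTier <- Conversion -> StoreType <- BrandLoyalty -> EmailOpen
  P2: PriceTier <- Conversion -> EmailOpen
  P3: PriceTier <- BrandLoyalty -> StoreType <- Conversion -> EmailOpen
  P4: PriceTier <- BrandLoyalty -> EmailOpen
  P5: PriceTier <- StoreType <- Conversion -> EmailOpen
  P6: PriceTier <- StoreType <- BrandLoyalty -> EmailOpen
The empty set is not sufficient: P2 (PriceTier <- Conversion -> EmailOpen) has no collider blocking it and no conditioned non-collider, so it is open.
Try {BrandLoyalty, Conversion}:
  P1: blocked at fork node Conversion ∈ conditioning set.
  P2: blocked at fork node Conversion ∈ conditioning set.
  P3: blocked at fork node BrandLoyalty ∈ conditioning set.
  P4: blocked at fork node BrandLoyalty ∈ conditioning set.
  P5: blocked at fork node Conversion ∈ conditioning set.
  P6: blocked at fork node BrandLoyalty ∈ conditioning set.
{BrandLoyalty, Conversion} contains no descendant of PriceTier and blocks every backdoor path.
Every element of {BrandLoyalty, Conversion} is needed (dropping BrandLoyalty leaves P4 open; dropping Conversion leaves P2 open), so no proper subset is valid.
Among all size-2 subsets of the eligible variables, only {BrandLoyalty, Conversion} blocks every backdoor path, so it is the unique smallest valid adjustment set.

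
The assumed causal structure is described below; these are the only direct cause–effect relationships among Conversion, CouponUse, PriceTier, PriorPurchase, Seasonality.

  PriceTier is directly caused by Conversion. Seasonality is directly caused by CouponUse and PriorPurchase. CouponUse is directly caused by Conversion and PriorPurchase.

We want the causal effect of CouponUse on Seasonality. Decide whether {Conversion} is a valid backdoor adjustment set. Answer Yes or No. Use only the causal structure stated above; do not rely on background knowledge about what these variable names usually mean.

No

Backdoor paths from CouponUse to Seasonality (paths whose first edge points into CouponUse):
  P1: CouponUse <- PriorPurchase -> Seasonality
Condition 1 (no descendant of CouponUse in the set): holds — descendants of CouponUse are {Seasonality}; none are in {Conversion}.
Condition 2 (every backdoor path blocked by {Conversion}):
  P1: open — no interior node is in the conditioning set.
{Conversion} does not satisfy the backdoor criterion.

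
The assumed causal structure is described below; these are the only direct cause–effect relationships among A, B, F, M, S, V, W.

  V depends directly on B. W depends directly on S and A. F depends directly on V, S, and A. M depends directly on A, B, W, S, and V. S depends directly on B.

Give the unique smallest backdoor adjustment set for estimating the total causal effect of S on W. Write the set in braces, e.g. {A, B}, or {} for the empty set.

Variables eligible for adjustment (non-descendants of S, excluding S and W): {A, B, V}.
Backdoor paths from S to W:
  P1: S <- B -> V -> F <- A -> W
  P2: S <- B -> V -> F <- A -> M <- W
  P3: S <- B -> V -> M <- A -> W
  P4: S <- B -> V -> M <- W
  P5: S <- B -> M <- A -> W
  P6: S <- B -> M <- W
  P7: S <- B -> M <- V -> F <- A -> W
Each backdoor path contains an unconditioned collider, so every path is already blocked with the empty conditioning set:
  P1: blocked at collider F (neither it nor any descendant is in the conditioning set).
  P2: blocked at collider F (neither it nor any descendant is in the conditioning set).
  P3: blocked at collider M (neither it nor any descendant is in the conditioning set).
  P4: blocked at collider M (neither it nor any descendant is in the conditioning set).
  P5: blocked at collider M (neither it nor any descendant is in the conditioning set).
  P6: blocked at collider M (neither it nor any descendant is in the conditioning set).
  P7: blocked at collider M (neither it nor any descendant is in the conditioning set).
The empty set is therefore the unique smallest valid set.

{}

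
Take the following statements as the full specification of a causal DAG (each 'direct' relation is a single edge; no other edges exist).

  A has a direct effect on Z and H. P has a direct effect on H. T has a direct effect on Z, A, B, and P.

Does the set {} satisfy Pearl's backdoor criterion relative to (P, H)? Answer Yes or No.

No

Backdoor paths from P to H (paths whose first edge points into P):
  P1: P <- T -> A -> H
  P2: P <- T -> Z <- A -> H
Condition 1 (no descendant of P in the set): holds — descendants of P are {H}; none are in {}.
Condition 2 (every backdoor path blocked by {}):
  P1: open — no interior node is in the conditioning set.
  P2: blocked at collider Z (neither it nor any descendant is in the conditioning set).
{} does not satisfy the backdoor criterion.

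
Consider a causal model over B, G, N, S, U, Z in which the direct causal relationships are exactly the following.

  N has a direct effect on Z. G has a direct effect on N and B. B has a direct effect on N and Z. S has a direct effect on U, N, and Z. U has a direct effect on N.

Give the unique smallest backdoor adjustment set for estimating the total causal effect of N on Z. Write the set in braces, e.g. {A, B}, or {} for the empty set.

Variables eligible for adjustment (non-descendants of N, excluding N and Z): {B, G, S, U}.
Backdoor paths from N to Z:
  P1: N <- G -> B -> Z
  P2: N <- B -> Z
  P3: N <- S -> Z
  P4: N <- U <- S -> Z
The empty set is not sufficient: P1 (N <- G -> B -> Z) has no collider blocking it and no conditioned non-collider, so it is open.
Try {B, S}:
  P1: blocked at chain node B ∈ conditioning set.
  P2: blocked at fork node B ∈ conditioning set.
  P3: blocked at fork node S ∈ conditioning set.
  P4: blocked at fork node S ∈ conditioning set.
{B, S} contains no descendant of N and blocks every backdoor path.
Every element of {B, S} is needed (dropping B leaves P1 open; dropping S leaves P3 open), so no proper subset is valid.
Among all size-2 subsets of the eligible variables, only {B, S} blocks every backdoor path, so it is the unique smallest valid adjustment set.

{B, S}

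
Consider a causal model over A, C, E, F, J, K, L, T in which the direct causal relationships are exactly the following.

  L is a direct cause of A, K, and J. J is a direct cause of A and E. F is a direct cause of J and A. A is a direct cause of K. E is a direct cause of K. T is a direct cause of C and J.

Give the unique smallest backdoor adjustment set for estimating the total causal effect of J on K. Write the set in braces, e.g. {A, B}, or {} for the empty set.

{F, L}

Variables eligible for adjustment (non-descendants of J, excluding J and K): {C, F, L, T}.
Backdoor paths from J to K:
  P1: J <- F -> A <- L -> K
  P2: J <- F -> A -> K
  P3: J <- L -> A -> K
  P4: J <- L -> K
The empty set is not sufficient: P2 (J <- F -> A -> K) has no collider blocking it and no conditioned non-collider, so it is open.
Try {F, L}:
  P1: blocked at fork node F ∈ conditioning set.
  P2: blocked at fork node F ∈ conditioning set.
  P3: blocked at fork node L ∈ conditioning set.
  P4: blocked at fork node L ∈ conditioning set.
{F, L} contains no descendant of J and blocks every backdoor path.
Every element of {F, L} is needed (dropping F leaves P2 open; dropping L leaves P3 open), so no proper subset is valid.
Among all size-2 subsets of the eligible variables, only {F, L} blocks every backdoor path, so it is the unique smallest valid adjustment set.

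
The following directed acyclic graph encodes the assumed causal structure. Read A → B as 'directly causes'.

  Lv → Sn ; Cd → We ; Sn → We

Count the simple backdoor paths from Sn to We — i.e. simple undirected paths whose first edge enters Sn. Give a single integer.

0

A backdoor path from Sn to We is any simple undirected path whose first edge points into Sn (i.e. leaves Sn via a parent).
Parents of Sn: {Lv}.
No simple path from any parent of Sn reaches We without revisiting Sn, so there are no backdoor paths.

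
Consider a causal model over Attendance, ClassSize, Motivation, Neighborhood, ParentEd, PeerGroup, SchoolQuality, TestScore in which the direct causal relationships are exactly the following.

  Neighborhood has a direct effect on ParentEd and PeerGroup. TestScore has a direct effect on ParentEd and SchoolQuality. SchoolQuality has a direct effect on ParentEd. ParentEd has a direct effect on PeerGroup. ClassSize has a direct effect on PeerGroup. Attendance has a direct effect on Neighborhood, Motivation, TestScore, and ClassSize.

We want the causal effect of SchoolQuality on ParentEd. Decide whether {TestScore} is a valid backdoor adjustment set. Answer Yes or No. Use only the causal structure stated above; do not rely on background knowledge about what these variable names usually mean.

Backdoor paths from SchoolQuality to ParentEd (paths whose first edge points into SchoolQuality):
  P1: SchoolQuality <- TestScore <- Attendance -> Neighborhood -> ParentEd
  P2: SchoolQuality <- TestScore <- Attendance -> Neighborhood -> PeerGroup <- ParentEd
  P3: SchoolQuality <- TestScore <- Attendance -> ClassSize -> PeerGroup <- Neighborhood -> ParentEd
  P4: SchoolQuality <- TestScore <- Attendance -> ClassSize -> PeerGroup <- ParentEd
  P5: SchoolQuality <- TestScore -> ParentEd
Condition 1 (no descendant of SchoolQuality in the set): holds — descendants of SchoolQuality are {ParentEd, PeerGroup}; none are in {TestScore}.
Condition 2 (every backdoor path blocked by {TestScore}):
  P1: blocked at chain node TestScore ∈ conditioning set.
  P2: blocked at chain node TestScore ∈ conditioning set.
  P3: blocked at chain node TestScore ∈ conditioning set.
  P4: blocked at chain node TestScore ∈ conditioning set.
  P5: blocked at fork node TestScore ∈ conditioning set.
{TestScore} satisfies the backdoor criterion.

Yes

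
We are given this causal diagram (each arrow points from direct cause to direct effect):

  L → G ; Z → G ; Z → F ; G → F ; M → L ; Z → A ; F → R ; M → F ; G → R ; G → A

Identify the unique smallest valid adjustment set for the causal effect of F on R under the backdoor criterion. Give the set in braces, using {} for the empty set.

{G}

Variables eligible for adjustment (non-descendants of F, excluding F and R): {A, G, L, M, Z}.
Backdoor paths from F to R:
  P1: F <- M -> L -> G -> R
  P2: F <- Z -> G -> R
  P3: F <- Z -> A <- G -> R
  P4: F <- G -> R
The empty set is not sufficient: P1 (F <- M -> L -> G -> R) has no collider blocking it and no conditioned non-collider, so it is open.
Try {G}:
  P1: blocked at chain node G ∈ conditioning set.
  P2: blocked at chain node G ∈ conditioning set.
  P3: blocked at collider A (neither it nor any descendant is in the conditioning set).
  P4: blocked at fork node G ∈ conditioning set.
{G} contains no descendant of F and blocks every backdoor path.
No other singleton works — e.g. {M} leaves P2 open — so {G} is the unique smallest valid adjustment set.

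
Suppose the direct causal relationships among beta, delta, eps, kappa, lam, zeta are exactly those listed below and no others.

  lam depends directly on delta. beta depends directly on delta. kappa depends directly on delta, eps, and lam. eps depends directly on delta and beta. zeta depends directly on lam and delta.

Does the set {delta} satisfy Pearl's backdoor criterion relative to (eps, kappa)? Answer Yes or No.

Yes

Backdoor paths from eps to kappa (paths whose first edge points into eps):
  P1: eps <- delta -> lam -> kappa
  P2: eps <- delta -> zeta <- lam -> kappa
  P3: eps <- delta -> kappa
  P4: eps <- beta <- delta -> lam -> kappa
  P5: eps <- beta <- delta -> zeta <- lam -> kappa
  P6: eps <- beta <- delta -> kappa
Condition 1 (no descendant of eps in the set): holds — descendants of eps are {kappa}; none are in {delta}.
Condition 2 (every backdoor path blocked by {delta}):
  P1: blocked at fork node delta ∈ conditioning set.
  P2: blocked at fork node delta ∈ conditioning set.
  P3: blocked at fork node delta ∈ conditioning set.
  P4: blocked at fork node delta ∈ conditioning set.
  P5: blocked at fork node delta ∈ conditioning set.
  P6: blocked at fork node delta ∈ conditioning set.
{delta} satisfies the backdoor criterion.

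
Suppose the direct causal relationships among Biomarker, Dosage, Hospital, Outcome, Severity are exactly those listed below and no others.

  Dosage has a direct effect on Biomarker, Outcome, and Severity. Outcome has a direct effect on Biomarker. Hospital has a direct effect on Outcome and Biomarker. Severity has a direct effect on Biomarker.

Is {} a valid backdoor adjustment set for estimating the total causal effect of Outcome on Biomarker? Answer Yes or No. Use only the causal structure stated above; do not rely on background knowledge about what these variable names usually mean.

No

Backdoor paths from Outcome to Biomarker (paths whose first edge points into Outcome):
  P1: Outcome <- Hospital -> Biomarker
  P2: Outcome <- Dosage -> Severity -> Biomarker
  P3: Outcome <- Dosage -> Biomarker
Condition 1 (no descendant of Outcome in the set): holds — descendants of Outcome are {Biomarker}; none are in {}.
Condition 2 (every backdoor path blocked by {}):
  P1: open — no interior node is in the conditioning set.
  P2: open — no interior node is in the conditioning set.
  P3: open — no interior node is in the conditioning set.
{} does not satisfy the backdoor criterion.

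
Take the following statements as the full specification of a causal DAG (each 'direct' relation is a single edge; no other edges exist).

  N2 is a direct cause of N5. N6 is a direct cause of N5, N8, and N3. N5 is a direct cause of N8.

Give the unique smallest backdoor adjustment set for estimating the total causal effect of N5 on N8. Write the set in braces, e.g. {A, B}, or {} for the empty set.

{N6}

Variables eligible for adjustment (non-descendants of N5, excluding N5 and N8): {N2, N3, N6}.
Backdoor paths from N5 to N8:
  P1: N5 <- N6 -> N8
The empty set is not sufficient: P1 (N5 <- N6 -> N8) has no collider blocking it and no conditioned non-collider, so it is open.
Try {N6}:
  P1: blocked at fork node N6 ∈ conditioning set.
{N6} contains no descendant of N5 and blocks every backdoor path.
No other singleton works — e.g. {N2} leaves P1 open — so {N6} is the unique smallest valid adjustment set.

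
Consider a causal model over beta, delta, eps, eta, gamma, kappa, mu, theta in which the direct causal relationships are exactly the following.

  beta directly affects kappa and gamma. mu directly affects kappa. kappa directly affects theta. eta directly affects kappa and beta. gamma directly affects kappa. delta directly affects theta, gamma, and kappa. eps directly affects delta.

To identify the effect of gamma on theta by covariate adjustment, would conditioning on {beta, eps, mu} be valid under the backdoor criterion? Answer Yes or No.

No

Backdoor paths from gamma to theta (paths whose first edge points into gamma):
  P1: gamma <- delta -> kappa -> theta
  P2: gamma <- delta -> theta
  P3: gamma <- beta <- eta -> kappa <- delta -> theta
  P4: gamma <- beta <- eta -> kappa -> theta
  P5: gamma <- beta -> kappa <- delta -> theta
  P6: gamma <- beta -> kappa -> theta
Condition 1 (no descendant of gamma in the set): holds — descendants of gamma are {kappa, theta}; none are in {beta, eps, mu}.
Condition 2 (every backdoor path blocked by {beta, eps, mu}):
  P1: open — no interior node is in the conditioning set.
  P2: open — no interior node is in the conditioning set.
  P3: blocked at chain node beta ∈ conditioning set.
  P4: blocked at chain node beta ∈ conditioning set.
  P5: blocked at fork node beta ∈ conditioning set.
  P6: blocked at fork node beta ∈ conditioning set.
{beta, eps, mu} does not satisfy the backdoor criterion.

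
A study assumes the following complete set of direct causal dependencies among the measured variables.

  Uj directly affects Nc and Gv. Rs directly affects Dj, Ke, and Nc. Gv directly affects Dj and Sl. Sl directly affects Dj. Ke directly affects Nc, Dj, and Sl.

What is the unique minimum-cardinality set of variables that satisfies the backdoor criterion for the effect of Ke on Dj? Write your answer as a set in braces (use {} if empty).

{Rs}

Variables eligible for adjustment (non-descendants of Ke, excluding Ke and Dj): {Gv, Rs, Uj}.
Backdoor paths from Ke to Dj:
  P1: Ke <- Rs -> Nc <- Uj -> Gv -> Sl -> Dj
  P2: Ke <- Rs -> Nc <- Uj -> Gv -> Dj
  P3: Ke <- Rs -> Dj
The empty set is not sufficient: P3 (Ke <- Rs -> Dj) has no collider blocking it and no conditioned non-collider, so it is open.
Try {Rs}:
  P1: blocked at fork node Rs ∈ conditioning set.
  P2: blocked at fork node Rs ∈ conditioning set.
  P3: blocked at fork node Rs ∈ conditioning set.
{Rs} contains no descendant of Ke and blocks every backdoor path.
No other singleton works — e.g. {Uj} leaves P3 open — so {Rs} is the unique smallest valid adjustment set.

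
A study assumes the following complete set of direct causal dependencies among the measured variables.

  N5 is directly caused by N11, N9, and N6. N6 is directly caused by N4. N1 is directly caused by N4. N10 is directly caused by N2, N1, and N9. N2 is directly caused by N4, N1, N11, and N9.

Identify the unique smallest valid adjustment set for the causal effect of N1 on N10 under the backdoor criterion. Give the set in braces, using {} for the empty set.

{N4}

Variables eligible for adjustment (non-descendants of N1, excluding N1 and N10): {N11, N4, N5, N6, N9}.
Backdoor paths from N1 to N10:
  P1: N1 <- N4 -> N6 -> N5 <- N9 -> N2 -> N10
  P2: N1 <- N4 -> N6 -> N5 <- N9 -> N10
  P3: N1 <- N4 -> N6 -> N5 <- N11 -> N2 <- N9 -> N10
  P4: N1 <- N4 -> N6 -> N5 <- N11 -> N2 -> N10
  P5: N1 <- N4 -> N2 <- N9 -> N10
  P6: N1 <- N4 -> N2 <- N11 -> N5 <- N9 -> N10
  P7: N1 <- N4 -> N2 -> N10
The empty set is not sufficient: P7 (N1 <- N4 -> N2 -> N10) has no collider blocking it and no conditioned non-collider, so it is open.
Try {N4}:
  P1: blocked at fork node N4 ∈ conditioning set.
  P2: blocked at fork node N4 ∈ conditioning set.
  P3: blocked at fork node N4 ∈ conditioning set.
  P4: blocked at fork node N4 ∈ conditioning set.
  P5: blocked at fork node N4 ∈ conditioning set.
  P6: blocked at fork node N4 ∈ conditioning set.
  P7: blocked at fork node N4 ∈ conditioning set.
{N4} contains no descendant of N1 and blocks every backdoor path.
No other singleton works — e.g. {N9} leaves P7 open — so {N4} is the unique smallest valid adjustment set.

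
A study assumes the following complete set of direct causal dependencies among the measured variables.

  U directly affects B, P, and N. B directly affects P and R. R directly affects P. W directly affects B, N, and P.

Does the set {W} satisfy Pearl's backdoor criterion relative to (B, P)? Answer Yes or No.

Backdoor paths from B to P (paths whose first edge points into B):
  P1: B <- U -> N <- W -> P
  P2: B <- U -> P
  P3: B <- W -> N <- U -> P
  P4: B <- W -> P
Condition 1 (no descendant of B in the set): holds — descendants of B are {P, R}; none are in {W}.
Condition 2 (every backdoor path blocked by {W}):
  P1: blocked at collider N (neither it nor any descendant is in the conditioning set).
  P2: open — no interior node is in the conditioning set.
  P3: blocked at fork node W ∈ conditioning set.
  P4: blocked at fork node W ∈ conditioning set.
{W} does not satisfy the backdoor criterion.

No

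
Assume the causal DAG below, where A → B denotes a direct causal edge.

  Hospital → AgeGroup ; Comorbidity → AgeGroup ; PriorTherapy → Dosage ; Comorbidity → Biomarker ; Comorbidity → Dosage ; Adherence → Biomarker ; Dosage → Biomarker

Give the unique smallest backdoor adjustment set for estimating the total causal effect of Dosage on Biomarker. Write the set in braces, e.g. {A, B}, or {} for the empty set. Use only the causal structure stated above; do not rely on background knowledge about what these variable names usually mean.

{Comorbidity}

Variables eligible for adjustment (non-descendants of Dosage, excluding Dosage and Biomarker): {Adherence, AgeGroup, Comorbidity, Hospital, PriorTherapy}.
Backdoor paths from Dosage to Biomarker:
  P1: Dosage <- Comorbidity -> Biomarker
The empty set is not sufficient: P1 (Dosage <- Comorbidity -> Biomarker) has no collider blocking it and no conditioned non-collider, so it is open.
Try {Comorbidity}:
  P1: blocked at fork node Comorbidity ∈ conditioning set.
{Comorbidity} contains no descendant of Dosage and blocks every backdoor path.
No other singleton works — e.g. {Hospital} leaves P1 open — so {Comorbidity} is the unique smallest valid adjustment set.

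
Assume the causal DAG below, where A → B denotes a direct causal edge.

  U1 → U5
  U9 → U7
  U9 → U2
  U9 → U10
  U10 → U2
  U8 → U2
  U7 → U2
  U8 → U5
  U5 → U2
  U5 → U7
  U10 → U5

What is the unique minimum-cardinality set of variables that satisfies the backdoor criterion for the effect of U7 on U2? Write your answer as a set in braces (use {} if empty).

{U5, U9}

Variables eligible for adjustment (non-descendants of U7, excluding U7 and U2): {U1, U10, U5, U8, U9}.
Backdoor paths from U7 to U2:
  P1: U7 <- U9 -> U10 -> U5 <- U8 -> U2
  P2: U7 <- U9 -> U10 -> U5 -> U2
  P3: U7 <- U9 -> U10 -> U2
  P4: U7 <- U9 -> U2
  P5: U7 <- U5 <- U8 -> U2
  P6: U7 <- U5 <- U10 <- U9 -> U2
  P7: U7 <- U5 <- U10 -> U2
  P8: U7 <- U5 -> U2
The empty set is not sufficient: P2 (U7 <- U9 -> U10 -> U5 -> U2) has no collider blocking it and no conditioned non-collider, so it is open.
Try {U5, U9}:
  P1: blocked at fork node U9 ∈ conditioning set.
  P2: blocked at fork node U9 ∈ conditioning set.
  P3: blocked at fork node U9 ∈ conditioning set.
  P4: blocked at fork node U9 ∈ conditioning set.
  P5: blocked at chain node U5 ∈ conditioning set.
  P6: blocked at chain node U5 ∈ conditioning set.
  P7: blocked at chain node U5 ∈ conditioning set.
  P8: blocked at fork node U5 ∈ conditioning set.
{U5, U9} contains no descendant of U7 and blocks every backdoor path.
Every element of {U5, U9} is needed (dropping U5 leaves P5 open; dropping U9 leaves P1 open), so no proper subset is valid.
Among all size-2 subsets of the eligible variables, only {U5, U9} blocks every backdoor path, so it is the unique smallest valid adjustment set.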